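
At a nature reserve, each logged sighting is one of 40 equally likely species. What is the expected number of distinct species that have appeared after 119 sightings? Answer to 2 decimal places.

For each species, P(seen in 119 sightings) = 1 - (39/40)^119 = 0.951.
By linearity of expectation, E[distinct seen] = 40·(1 - (39/40)^119) = 38.034.

38.03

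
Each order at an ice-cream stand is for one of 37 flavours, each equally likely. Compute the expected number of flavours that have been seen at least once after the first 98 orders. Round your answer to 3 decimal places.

For each flavour, P(seen in 98 orders) = 1 - (36/37)^98 = 0.9318.
By linearity of expectation, E[distinct seen] = 37·(1 - (36/37)^98) = 34.4761.

34.476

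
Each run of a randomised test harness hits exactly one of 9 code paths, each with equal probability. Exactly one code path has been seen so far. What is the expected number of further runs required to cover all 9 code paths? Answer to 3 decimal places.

With k distinct code paths already seen, the next new one takes an expected 9/(9-k) runs.
Sum over k = 1,...,8: E = 9/8 + 9/7 + 9/6 + ... + 9/2 + 9/1 = 24.4607.

24.461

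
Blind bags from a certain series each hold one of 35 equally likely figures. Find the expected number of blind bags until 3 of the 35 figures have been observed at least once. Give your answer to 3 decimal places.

3.090

Going from k to k+1 distinct takes a geometric number of blind bags with mean 35/(35-k).
Sum over k = 0,...,2: E = 35/35 + 35/34 + 35/33 = 3.0900.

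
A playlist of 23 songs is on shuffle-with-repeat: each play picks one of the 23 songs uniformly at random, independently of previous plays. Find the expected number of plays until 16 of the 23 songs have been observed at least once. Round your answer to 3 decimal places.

26.253

With k distinct songs already seen, the next new one arrives after an expected 23/(23-k) plays.
Sum over k = 0,...,15: E = 23/23 + 23/22 + 23/21 + ... + 23/9 + 23/8 = 26.2530.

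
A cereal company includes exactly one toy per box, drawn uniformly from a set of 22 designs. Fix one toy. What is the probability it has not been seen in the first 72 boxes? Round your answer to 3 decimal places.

Each box misses the fixed toy with probability (22-1)/22 = 21/22, independently.
P(still missing after 72) = (21/22)^72 = 0.0351.

0.035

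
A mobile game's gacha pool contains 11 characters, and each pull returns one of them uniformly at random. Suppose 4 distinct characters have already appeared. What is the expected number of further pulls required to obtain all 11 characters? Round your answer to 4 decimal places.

28.5214

With k distinct characters already seen, the next new one takes an expected 11/(11-k) pulls.
Sum over k = 4,...,10: E = 11/7 + 11/6 + 11/5 + ... + 11/2 + 11/1 = 28.52143.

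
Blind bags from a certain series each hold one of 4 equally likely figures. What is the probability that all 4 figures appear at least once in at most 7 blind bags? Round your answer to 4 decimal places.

By inclusion–exclusion over which figures are missing,
P(all seen) = Σ_{j=0}^{4} (-1)^j C(4,j)((4-j)/4)^7
= 1.00000 - 0.53394 + 0.04688 - 0.00024 + 0.00000
= 0.51270.

0.5127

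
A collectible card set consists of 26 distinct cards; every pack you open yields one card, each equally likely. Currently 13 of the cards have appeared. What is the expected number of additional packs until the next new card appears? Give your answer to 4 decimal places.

The number of packs until the next new card is geometric with success probability 13/26, so its mean is 26/13.
E = 26/13 = 2.00000.

2.0000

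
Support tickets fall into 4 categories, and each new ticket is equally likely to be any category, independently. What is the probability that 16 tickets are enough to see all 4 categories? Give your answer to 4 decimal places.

By inclusion–exclusion over which categories are missing,
P(all seen) = Σ_{j=0}^{4} (-1)^j C(4,j)((4-j)/4)^16
= 1.00000 - 0.04009 + 0.00009 - 0.00000 + 0.00000
= 0.96000.

0.9600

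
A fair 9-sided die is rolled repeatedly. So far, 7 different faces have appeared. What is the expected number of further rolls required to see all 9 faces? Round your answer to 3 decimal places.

With k distinct faces already seen, the next new one takes an expected 9/(9-k) rolls.
Sum over k = 7,...,8: E = 9/2 + 9/1 = 13.5000.

13.500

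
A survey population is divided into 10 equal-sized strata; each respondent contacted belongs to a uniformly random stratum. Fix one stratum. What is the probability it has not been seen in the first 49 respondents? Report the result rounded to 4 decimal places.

0.0057

On each respondent the fixed stratum fails to appear with probability 9/10.
P(still missing after 49) = (9/10)^49 = 0.00573.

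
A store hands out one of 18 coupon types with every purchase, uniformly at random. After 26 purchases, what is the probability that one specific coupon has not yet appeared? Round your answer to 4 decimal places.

On each purchase the fixed coupon fails to appear with probability 17/18.
P(still missing after 26) = (17/18)^26 = 0.22625.

0.2262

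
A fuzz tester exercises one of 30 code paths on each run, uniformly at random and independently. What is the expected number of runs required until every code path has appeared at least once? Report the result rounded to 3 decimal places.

Split into phases: going from k distinct to k+1 distinct takes on average 30/(30-k) runs.
E[T] = 30/30 + 30/29 + 30/28 + ... + 30/2 + 30/1 = 30·H_{30}.
H_{30} = 3.9950, so E[T] = 119.8496.

119.850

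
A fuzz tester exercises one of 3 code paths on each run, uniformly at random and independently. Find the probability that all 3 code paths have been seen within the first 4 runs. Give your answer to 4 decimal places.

By inclusion–exclusion over which code paths are missing,
P(all seen) = Σ_{j=0}^{3} (-1)^j C(3,j)((3-j)/3)^4
= 1.00000 - 0.59259 + 0.03704 - 0.00000
= 0.44444.

0.4444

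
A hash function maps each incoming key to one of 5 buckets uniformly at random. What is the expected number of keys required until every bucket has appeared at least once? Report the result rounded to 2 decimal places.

11.42

After k distinct buckets have appeared, the next key gives a new one with probability (5-k)/5, so the expected wait for the (k+1)-th is 5/(5-k).
E[T] = 5/5 + 5/4 + 5/3 + 5/2 + 5/1 = 5·H_{5}.
H_{5} = 2.283, so E[T] = 11.417.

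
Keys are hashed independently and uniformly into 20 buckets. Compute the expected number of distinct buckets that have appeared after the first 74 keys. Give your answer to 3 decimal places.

For each bucket, P(seen in 74 keys) = 1 - (19/20)^74 = 0.9775.
By linearity of expectation, E[distinct seen] = 20·(1 - (19/20)^74) = 19.5507.

19.551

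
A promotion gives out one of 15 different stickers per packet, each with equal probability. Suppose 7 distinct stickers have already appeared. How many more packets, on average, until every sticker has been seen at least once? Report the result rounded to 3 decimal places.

From k distinct to k+1 distinct takes on average 15/(15-k) packets.
Sum over k = 7,...,14: E = 15/8 + 15/7 + 15/6 + ... + 15/2 + 15/1 = 40.7679.

40.768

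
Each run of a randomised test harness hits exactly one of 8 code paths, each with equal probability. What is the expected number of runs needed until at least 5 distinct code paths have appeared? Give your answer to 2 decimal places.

7.08

Going from k to k+1 distinct takes a geometric number of runs with mean 8/(8-k).
Sum over k = 0,...,4: E = 8/8 + 8/7 + 8/6 + 8/5 + 8/4 = 7.076.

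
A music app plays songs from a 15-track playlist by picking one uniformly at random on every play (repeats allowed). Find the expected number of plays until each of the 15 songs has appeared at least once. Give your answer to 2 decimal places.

The wait to go from k to k+1 distinct songs is geometric with mean 15/(15-k).
E[T] = 15/15 + 15/14 + 15/13 + ... + 15/2 + 15/1 = 15·H_{15}.
H_{15} = 3.318, so E[T] = 49.773.

49.77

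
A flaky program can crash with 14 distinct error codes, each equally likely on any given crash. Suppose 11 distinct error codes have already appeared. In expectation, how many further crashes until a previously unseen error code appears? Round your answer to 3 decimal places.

Each crash yields a new error code with probability (14-11)/14 = 3/14, so the wait is geometric with mean 14/3.
E = 14/3 = 4.6667.

4.667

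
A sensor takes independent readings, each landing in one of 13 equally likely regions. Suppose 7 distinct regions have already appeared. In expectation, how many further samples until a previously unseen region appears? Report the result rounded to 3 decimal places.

The number of samples until the next new region is geometric with success probability 6/13, so its mean is 13/6.
E = 13/6 = 2.1667.

2.167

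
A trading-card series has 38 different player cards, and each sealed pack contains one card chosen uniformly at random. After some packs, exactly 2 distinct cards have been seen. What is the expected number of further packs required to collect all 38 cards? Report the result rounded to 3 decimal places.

From k distinct to k+1 distinct takes on average 38/(38-k) packs.
Sum over k = 2,...,37: E = 38/36 + 38/35 + 38/34 + ... + 38/2 + 38/1 = 158.6332.

158.633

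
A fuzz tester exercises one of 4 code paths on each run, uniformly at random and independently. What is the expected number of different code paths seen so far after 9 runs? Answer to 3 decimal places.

3.700

For each code path, P(seen in 9 runs) = 1 - (3/4)^9 = 0.9249.
By linearity of expectation, E[distinct seen] = 4·(1 - (3/4)^9) = 3.6997.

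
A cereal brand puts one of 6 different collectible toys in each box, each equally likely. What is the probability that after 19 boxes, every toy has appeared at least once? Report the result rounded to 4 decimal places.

Let A_i be the event that toy i is missing after 19 boxes. By inclusion–exclusion on the A_i,
P(all seen) = Σ_{j=0}^{6} (-1)^j C(6,j)((6-j)/6)^19
= 1.00000 - 0.18781 + 0.00677 - 0.00004 + 0.00000 - 0.00000 + 0.00000
= 0.81892.

0.8189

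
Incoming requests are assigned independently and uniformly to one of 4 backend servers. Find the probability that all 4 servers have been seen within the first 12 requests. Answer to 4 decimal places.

By inclusion–exclusion over which servers are missing,
P(all seen) = Σ_{j=0}^{4} (-1)^j C(4,j)((4-j)/4)^12
= 1.00000 - 0.12671 + 0.00146 - 0.00000 + 0.00000
= 0.87476.

0.8748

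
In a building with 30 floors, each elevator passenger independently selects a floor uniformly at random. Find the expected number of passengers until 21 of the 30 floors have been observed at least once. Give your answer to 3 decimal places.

With k distinct floors already seen, the next new one arrives after an expected 30/(30-k) passengers.
Sum over k = 0,...,20: E = 30/30 + 30/29 + 30/28 + ... + 30/11 + 30/10 = 34.9806.

34.981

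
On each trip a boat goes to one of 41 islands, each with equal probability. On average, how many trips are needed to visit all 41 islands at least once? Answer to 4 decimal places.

176.4203

Split into phases: going from k distinct to k+1 distinct takes on average 41/(41-k) trips.
E[T] = 41/41 + 41/40 + 41/39 + ... + 41/2 + 41/1 = 41·H_{41}.
H_{41} = 4.30293, so E[T] = 176.42026.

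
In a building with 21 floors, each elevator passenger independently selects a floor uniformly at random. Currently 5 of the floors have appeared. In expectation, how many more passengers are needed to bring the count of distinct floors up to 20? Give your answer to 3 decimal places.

49.995

With k distinct floors already seen, the next new one takes an expected 21/(21-k) passengers.
Sum over k = 5,...,19: E = 21/16 + 21/15 + 21/14 + ... + 21/3 + 21/2 = 49.9953.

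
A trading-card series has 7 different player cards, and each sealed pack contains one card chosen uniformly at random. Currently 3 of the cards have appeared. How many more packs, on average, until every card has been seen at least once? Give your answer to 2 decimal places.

14.58

With k distinct cards already seen, the next new one takes an expected 7/(7-k) packs.
Sum over k = 3,...,6: E = 7/4 + 7/3 + 7/2 + 7/1 = 14.583.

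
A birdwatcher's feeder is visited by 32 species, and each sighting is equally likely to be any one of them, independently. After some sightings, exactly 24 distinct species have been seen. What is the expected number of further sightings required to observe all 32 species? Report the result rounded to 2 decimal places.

From k distinct to k+1 distinct takes on average 32/(32-k) sightings.
Sum over k = 24,...,31: E = 32/8 + 32/7 + 32/6 + ... + 32/2 + 32/1 = 86.971.

86.97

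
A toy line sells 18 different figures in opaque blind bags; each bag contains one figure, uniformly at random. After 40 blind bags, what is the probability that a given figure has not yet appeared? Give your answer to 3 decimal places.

Each blind bag misses the fixed figure with probability (18-1)/18 = 17/18, independently.
P(still missing after 40) = (17/18)^40 = 0.1016.

0.102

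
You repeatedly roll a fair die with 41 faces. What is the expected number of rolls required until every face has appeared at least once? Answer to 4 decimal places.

176.4203

After k distinct faces have appeared, the next roll gives a new one with probability (41-k)/41, so the expected wait for the (k+1)-th is 41/(41-k).
E[T] = 41/41 + 41/40 + 41/39 + ... + 41/2 + 41/1 = 41·H_{41}.
H_{41} = 4.30293, so E[T] = 176.42026.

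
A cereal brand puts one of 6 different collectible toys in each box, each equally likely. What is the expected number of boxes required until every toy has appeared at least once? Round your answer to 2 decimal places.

Split into phases: going from k distinct to k+1 distinct takes on average 6/(6-k) boxes.
E[T] = 6/6 + 6/5 + 6/4 + 6/3 + 6/2 + 6/1 = 6·H_{6}.
H_{6} = 2.450, so E[T] = 14.700.

14.70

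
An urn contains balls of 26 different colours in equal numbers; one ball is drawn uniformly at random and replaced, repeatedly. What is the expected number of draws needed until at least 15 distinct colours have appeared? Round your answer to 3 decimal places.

21.698

With k distinct colours already seen, the next new one arrives after an expected 26/(26-k) draws.
Sum over k = 0,...,14: E = 26/26 + 26/25 + 26/24 + ... + 26/13 + 26/12 = 21.6981.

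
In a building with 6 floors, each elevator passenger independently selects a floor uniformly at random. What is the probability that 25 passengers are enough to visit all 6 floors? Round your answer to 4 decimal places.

By inclusion–exclusion over which floors are missing,
P(all seen) = Σ_{j=0}^{6} (-1)^j C(6,j)((6-j)/6)^25
= 1.00000 - 0.06290 + 0.00059 - 0.00000 + 0.00000 - 0.00000 + 0.00000
= 0.93770.

0.9377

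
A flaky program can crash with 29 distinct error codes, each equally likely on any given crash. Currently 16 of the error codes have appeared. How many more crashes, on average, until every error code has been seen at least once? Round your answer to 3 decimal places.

92.224

With k distinct error codes already seen, the next new one takes an expected 29/(29-k) crashes.
Sum over k = 16,...,28: E = 29/13 + 29/12 + 29/11 + ... + 29/2 + 29/1 = 92.2239.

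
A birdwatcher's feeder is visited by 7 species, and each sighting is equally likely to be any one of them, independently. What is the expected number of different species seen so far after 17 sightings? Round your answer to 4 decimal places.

6.4907

For each species, P(seen in 17 sightings) = 1 - (6/7)^17 = 0.92724.
By linearity of expectation, E[distinct seen] = 7·(1 - (6/7)^17) = 6.49067.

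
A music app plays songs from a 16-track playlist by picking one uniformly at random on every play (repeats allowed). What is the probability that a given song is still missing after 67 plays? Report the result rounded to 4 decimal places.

0.0132

Each play misses the fixed song with probability (16-1)/16 = 15/16, independently.
P(still missing after 67) = (15/16)^67 = 0.01325.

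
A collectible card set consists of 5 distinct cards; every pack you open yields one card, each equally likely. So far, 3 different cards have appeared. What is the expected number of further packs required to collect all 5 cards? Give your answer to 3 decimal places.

With k distinct cards already seen, the next new one takes an expected 5/(5-k) packs.
Sum over k = 3,...,4: E = 5/2 + 5/1 = 7.5000.

7.500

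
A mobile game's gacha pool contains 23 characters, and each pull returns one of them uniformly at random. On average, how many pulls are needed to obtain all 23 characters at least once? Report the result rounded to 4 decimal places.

The wait to go from k to k+1 distinct characters is geometric with mean 23/(23-k).
E[T] = 23/23 + 23/22 + 23/21 + ... + 23/2 + 23/1 = 23·H_{23}.
H_{23} = 3.73429, so E[T] = 85.88870.

85.8887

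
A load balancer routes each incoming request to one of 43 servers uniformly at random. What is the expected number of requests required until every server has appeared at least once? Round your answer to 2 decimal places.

187.05

Split into phases: going from k distinct to k+1 distinct takes on average 43/(43-k) requests.
E[T] = 43/43 + 43/42 + 43/41 + ... + 43/2 + 43/1 = 43·H_{43}.
H_{43} = 4.350, so E[T] = 187.050.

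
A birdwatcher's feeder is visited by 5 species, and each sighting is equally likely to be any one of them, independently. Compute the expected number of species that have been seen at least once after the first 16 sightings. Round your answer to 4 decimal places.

4.8593

For each species, P(seen in 16 sightings) = 1 - (4/5)^16 = 0.97185.
By linearity of expectation, E[distinct seen] = 5·(1 - (4/5)^16) = 4.85926.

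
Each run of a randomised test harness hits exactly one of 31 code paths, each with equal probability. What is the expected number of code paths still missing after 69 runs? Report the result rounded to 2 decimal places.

For each code path, P(unseen after 69) = (30/31)^69 = 0.104.
By linearity of expectation, E[unseen] = 31·(30/31)^69 = 3.227.

3.23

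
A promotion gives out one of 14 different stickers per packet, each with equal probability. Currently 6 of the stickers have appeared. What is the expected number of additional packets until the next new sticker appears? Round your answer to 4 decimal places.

Each packet yields a new sticker with probability (14-6)/14 = 8/14, so the wait is geometric with mean 14/8.
E = 14/8 = 1.75000.

1.7500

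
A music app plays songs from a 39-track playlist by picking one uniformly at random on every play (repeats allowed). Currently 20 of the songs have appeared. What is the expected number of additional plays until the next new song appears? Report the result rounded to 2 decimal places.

2.05

Each play yields a new song with probability (39-20)/39 = 19/39, so the wait is geometric with mean 39/19.
E = 39/19 = 2.053.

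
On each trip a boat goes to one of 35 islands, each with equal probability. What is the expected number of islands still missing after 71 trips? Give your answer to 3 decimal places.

4.469

For each island, P(unseen after 71) = (34/35)^71 = 0.1277.
By linearity of expectation, E[unseen] = 35·(34/35)^71 = 4.4693.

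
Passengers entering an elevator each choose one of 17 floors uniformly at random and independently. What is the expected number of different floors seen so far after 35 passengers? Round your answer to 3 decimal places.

For each floor, P(seen in 35 passengers) = 1 - (16/17)^35 = 0.8802.
By linearity of expectation, E[distinct seen] = 17·(1 - (16/17)^35) = 14.9633.

14.963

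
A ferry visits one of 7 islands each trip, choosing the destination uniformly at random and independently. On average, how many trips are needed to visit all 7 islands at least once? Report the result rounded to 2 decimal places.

Split into phases: going from k distinct to k+1 distinct takes on average 7/(7-k) trips.
E[T] = 7/7 + 7/6 + 7/5 + ... + 7/2 + 7/1 = 7·H_{7}.
H_{7} = 2.593, so E[T] = 18.150.

18.15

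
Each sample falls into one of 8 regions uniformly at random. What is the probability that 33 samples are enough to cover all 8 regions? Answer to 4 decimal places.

Let A_i be the event that region i is missing after 33 samples. By inclusion–exclusion on the A_i,
P(all seen) = Σ_{j=0}^{8} (-1)^j C(8,j)((8-j)/8)^33
= 1.00000 - 0.09758 + 0.00211 - 0.00001 + 0.00000 - 0.00000 + 0.00000 - 0.00000 + 0.00000
= 0.90452.

0.9045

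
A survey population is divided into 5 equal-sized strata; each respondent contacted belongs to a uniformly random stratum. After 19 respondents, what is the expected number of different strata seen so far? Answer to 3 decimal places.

4.928

For each stratum, P(seen in 19 respondents) = 1 - (4/5)^19 = 0.9856.
By linearity of expectation, E[distinct seen] = 5·(1 - (4/5)^19) = 4.9279.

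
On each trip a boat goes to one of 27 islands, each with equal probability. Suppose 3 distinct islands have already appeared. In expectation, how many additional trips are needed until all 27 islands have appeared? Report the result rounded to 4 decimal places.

101.9509

The wait to go from k to k+1 distinct islands is geometric with mean 27/(27-k).
Sum over k = 3,...,26: E = 27/24 + 27/23 + 27/22 + ... + 27/2 + 27/1 = 101.95087.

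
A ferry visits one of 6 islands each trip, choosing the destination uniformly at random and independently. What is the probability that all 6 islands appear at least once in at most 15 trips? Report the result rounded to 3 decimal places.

Let A_i be the event that island i is missing after 15 trips. By inclusion–exclusion on the A_i,
P(all seen) = Σ_{j=0}^{6} (-1)^j C(6,j)((6-j)/6)^15
= 1.0000 - 0.3894 + 0.0343 - 0.0006 + 0.0000 - 0.0000 + 0.0000
= 0.6442.

0.644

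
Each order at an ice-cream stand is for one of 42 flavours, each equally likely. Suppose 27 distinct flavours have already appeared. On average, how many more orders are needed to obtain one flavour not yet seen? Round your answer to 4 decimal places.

Each order yields a new flavour with probability (42-27)/42 = 15/42, so the wait is geometric with mean 42/15.
E = 42/15 = 2.80000.

2.8000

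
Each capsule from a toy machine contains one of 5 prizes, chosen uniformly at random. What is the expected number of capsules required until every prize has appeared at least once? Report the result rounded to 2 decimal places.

Split into phases: going from k distinct to k+1 distinct takes on average 5/(5-k) capsules.
E[T] = 5/5 + 5/4 + 5/3 + 5/2 + 5/1 = 5·H_{5}.
H_{5} = 2.283, so E[T] = 11.417.

11.42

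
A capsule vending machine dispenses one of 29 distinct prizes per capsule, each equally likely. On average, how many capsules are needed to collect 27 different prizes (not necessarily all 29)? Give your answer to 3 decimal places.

With k distinct prizes already seen, the next new one arrives after an expected 29/(29-k) capsules.
Sum over k = 0,...,26: E = 29/29 + 29/28 + 29/27 + ... + 29/4 + 29/3 = 71.3880.

71.388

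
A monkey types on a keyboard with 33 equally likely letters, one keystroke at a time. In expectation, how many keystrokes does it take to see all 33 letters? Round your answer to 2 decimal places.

134.93

After k distinct letters have appeared, the next keystroke gives a new one with probability (33-k)/33, so the expected wait for the (k+1)-th is 33/(33-k).
E[T] = 33/33 + 33/32 + 33/31 + ... + 33/2 + 33/1 = 33·H_{33}.
H_{33} = 4.089, so E[T] = 134.930.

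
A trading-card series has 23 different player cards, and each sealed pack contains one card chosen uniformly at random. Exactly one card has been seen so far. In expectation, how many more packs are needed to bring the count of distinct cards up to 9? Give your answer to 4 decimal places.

10.1028

From k distinct to k+1 distinct takes on average 23/(23-k) packs.
Sum over k = 1,...,8: E = 23/22 + 23/21 + 23/20 + ... + 23/16 + 23/15 = 10.10277.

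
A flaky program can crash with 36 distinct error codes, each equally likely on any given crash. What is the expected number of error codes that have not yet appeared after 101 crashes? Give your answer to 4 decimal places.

2.0923

For each error code, P(unseen after 101) = (35/36)^101 = 0.05812.
By linearity of expectation, E[unseen] = 36·(35/36)^101 = 2.09229.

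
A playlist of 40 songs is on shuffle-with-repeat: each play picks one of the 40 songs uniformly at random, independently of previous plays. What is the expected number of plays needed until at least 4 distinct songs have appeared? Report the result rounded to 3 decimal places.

Going from k to k+1 distinct takes a geometric number of plays with mean 40/(40-k).
Sum over k = 0,...,3: E = 40/40 + 40/39 + 40/38 + 40/37 = 4.1594.

4.159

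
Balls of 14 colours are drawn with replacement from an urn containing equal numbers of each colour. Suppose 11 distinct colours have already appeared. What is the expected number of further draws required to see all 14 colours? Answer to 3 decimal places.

25.667

The wait to go from k to k+1 distinct colours is geometric with mean 14/(14-k).
Sum over k = 11,...,13: E = 14/3 + 14/2 + 14/1 = 25.6667.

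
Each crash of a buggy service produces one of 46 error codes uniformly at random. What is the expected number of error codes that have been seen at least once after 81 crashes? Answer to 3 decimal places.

For each error code, P(seen in 81 crashes) = 1 - (45/46)^81 = 0.8314.
By linearity of expectation, E[distinct seen] = 46·(1 - (45/46)^81) = 38.2449.

38.245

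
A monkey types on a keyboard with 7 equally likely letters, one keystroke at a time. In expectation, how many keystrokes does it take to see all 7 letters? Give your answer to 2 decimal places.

Split into phases: going from k distinct to k+1 distinct takes on average 7/(7-k) keystrokes.
E[T] = 7/7 + 7/6 + 7/5 + ... + 7/2 + 7/1 = 7·H_{7}.
H_{7} = 2.593, so E[T] = 18.150.

18.15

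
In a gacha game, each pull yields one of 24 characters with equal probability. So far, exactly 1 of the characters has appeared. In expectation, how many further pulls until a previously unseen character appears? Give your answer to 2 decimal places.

1.04

Each pull yields a new character with probability (24-1)/24 = 23/24, so the wait is geometric with mean 24/23.
E = 24/23 = 1.043.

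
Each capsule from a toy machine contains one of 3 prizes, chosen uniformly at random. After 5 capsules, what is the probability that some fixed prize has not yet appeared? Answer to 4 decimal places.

0.1317

On each capsule the fixed prize fails to appear with probability 2/3.
P(still missing after 5) = (2/3)^5 = 0.13169.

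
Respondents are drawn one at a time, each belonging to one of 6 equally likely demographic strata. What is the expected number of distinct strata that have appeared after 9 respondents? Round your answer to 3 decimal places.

4.837

For each stratum, P(seen in 9 respondents) = 1 - (5/6)^9 = 0.8062.
By linearity of expectation, E[distinct seen] = 6·(1 - (5/6)^9) = 4.8372.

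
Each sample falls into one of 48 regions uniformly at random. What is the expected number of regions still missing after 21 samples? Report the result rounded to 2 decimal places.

30.85

For each region, P(unseen after 21) = (47/48)^21 = 0.643.
By linearity of expectation, E[unseen] = 48·(47/48)^21 = 30.848.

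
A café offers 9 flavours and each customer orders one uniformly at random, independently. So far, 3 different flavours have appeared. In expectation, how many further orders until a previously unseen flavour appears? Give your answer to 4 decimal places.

1.5000

Each order yields a new flavour with probability (9-3)/9 = 6/9, so the wait is geometric with mean 9/6.
E = 9/6 = 1.50000.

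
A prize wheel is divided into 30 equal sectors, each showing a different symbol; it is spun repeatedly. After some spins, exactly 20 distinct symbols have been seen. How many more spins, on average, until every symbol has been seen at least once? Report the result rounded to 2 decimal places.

With k distinct symbols already seen, the next new one takes an expected 30/(30-k) spins.
Sum over k = 20,...,29: E = 30/10 + 30/9 + 30/8 + ... + 30/2 + 30/1 = 87.869.

87.87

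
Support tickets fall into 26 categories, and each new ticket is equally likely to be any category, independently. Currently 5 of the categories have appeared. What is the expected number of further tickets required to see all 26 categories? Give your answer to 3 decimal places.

94.779

From k distinct to k+1 distinct takes on average 26/(26-k) tickets.
Sum over k = 5,...,25: E = 26/21 + 26/20 + 26/19 + ... + 26/2 + 26/1 = 94.7793.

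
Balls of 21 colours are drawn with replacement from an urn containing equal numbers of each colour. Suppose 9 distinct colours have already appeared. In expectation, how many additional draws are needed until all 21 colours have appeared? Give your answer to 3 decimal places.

65.167

The wait to go from k to k+1 distinct colours is geometric with mean 21/(21-k).
Sum over k = 9,...,20: E = 21/12 + 21/11 + 21/10 + ... + 21/2 + 21/1 = 65.1674.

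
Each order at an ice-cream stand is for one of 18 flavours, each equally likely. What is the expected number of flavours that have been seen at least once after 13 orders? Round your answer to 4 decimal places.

For each flavour, P(seen in 13 orders) = 1 - (17/18)^13 = 0.52434.
By linearity of expectation, E[distinct seen] = 18·(1 - (17/18)^13) = 9.43818.

9.4382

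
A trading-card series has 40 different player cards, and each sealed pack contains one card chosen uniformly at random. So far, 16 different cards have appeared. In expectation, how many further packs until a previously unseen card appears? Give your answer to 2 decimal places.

1.67

The number of packs until the next new card is geometric with success probability 24/40, so its mean is 40/24.
E = 40/24 = 1.667.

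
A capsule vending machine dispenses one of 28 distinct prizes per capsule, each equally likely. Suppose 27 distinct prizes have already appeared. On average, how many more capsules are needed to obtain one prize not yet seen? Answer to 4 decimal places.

Each capsule yields a new prize with probability (28-27)/28 = 1/28, so the wait is geometric with mean 28/1.
E = 28/1 = 28.00000.

28.0000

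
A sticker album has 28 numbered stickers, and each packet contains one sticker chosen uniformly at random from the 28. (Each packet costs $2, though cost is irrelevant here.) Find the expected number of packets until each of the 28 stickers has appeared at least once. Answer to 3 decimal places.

109.961

Split into phases: going from k distinct to k+1 distinct takes on average 28/(28-k) packets.
E[T] = 28/28 + 28/27 + 28/26 + ... + 28/2 + 28/1 = 28·H_{28}.
H_{28} = 3.9272, so E[T] = 109.9608.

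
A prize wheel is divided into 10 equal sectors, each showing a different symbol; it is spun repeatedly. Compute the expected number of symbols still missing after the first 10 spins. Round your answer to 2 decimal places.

3.49

For each symbol, P(unseen after 10) = (9/10)^10 = 0.349.
By linearity of expectation, E[unseen] = 10·(9/10)^10 = 3.487.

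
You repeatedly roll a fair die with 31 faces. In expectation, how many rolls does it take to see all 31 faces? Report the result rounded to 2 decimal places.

124.84

The wait to go from k to k+1 distinct faces is geometric with mean 31/(31-k).
E[T] = 31/31 + 31/30 + 31/29 + ... + 31/2 + 31/1 = 31·H_{31}.
H_{31} = 4.027, so E[T] = 124.845.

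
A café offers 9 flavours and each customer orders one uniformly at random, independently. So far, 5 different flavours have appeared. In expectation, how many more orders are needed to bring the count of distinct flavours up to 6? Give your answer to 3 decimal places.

2.250

With k distinct flavours already seen, the next new one takes an expected 9/(9-k) orders.
Only the k = 5 term is needed: E = 9/4 = 2.2500.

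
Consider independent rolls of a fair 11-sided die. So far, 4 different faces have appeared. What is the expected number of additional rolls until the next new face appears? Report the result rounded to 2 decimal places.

Each roll yields a new face with probability (11-4)/11 = 7/11, so the wait is geometric with mean 11/7.
E = 11/7 = 1.571.

1.57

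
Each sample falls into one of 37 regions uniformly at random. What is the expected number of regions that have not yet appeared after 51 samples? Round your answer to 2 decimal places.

9.15

For each region, P(unseen after 51) = (36/37)^51 = 0.247.
By linearity of expectation, E[unseen] = 37·(36/37)^51 = 9.148.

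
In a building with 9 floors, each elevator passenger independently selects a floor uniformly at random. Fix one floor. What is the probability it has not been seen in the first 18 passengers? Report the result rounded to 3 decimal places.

Each passenger misses the fixed floor with probability (9-1)/9 = 8/9, independently.
P(still missing after 18) = (8/9)^18 = 0.1200.

0.120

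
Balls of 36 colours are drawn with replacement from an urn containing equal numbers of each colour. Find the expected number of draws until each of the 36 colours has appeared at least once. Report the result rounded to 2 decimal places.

The wait to go from k to k+1 distinct colours is geometric with mean 36/(36-k).
E[T] = 36/36 + 36/35 + 36/34 + ... + 36/2 + 36/1 = 36·H_{36}.
H_{36} = 4.175, so E[T] = 150.284.

150.28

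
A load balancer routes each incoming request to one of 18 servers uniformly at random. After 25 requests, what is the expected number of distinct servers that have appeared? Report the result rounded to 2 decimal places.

For each server, P(seen in 25 requests) = 1 - (17/18)^25 = 0.760.
By linearity of expectation, E[distinct seen] = 18·(1 - (17/18)^25) = 13.688.

13.69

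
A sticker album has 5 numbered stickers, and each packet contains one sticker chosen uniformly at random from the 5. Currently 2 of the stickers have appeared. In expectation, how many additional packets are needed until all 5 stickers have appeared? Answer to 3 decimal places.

9.167

With k distinct stickers already seen, the next new one takes an expected 5/(5-k) packets.
Sum over k = 2,...,4: E = 5/3 + 5/2 + 5/1 = 9.1667.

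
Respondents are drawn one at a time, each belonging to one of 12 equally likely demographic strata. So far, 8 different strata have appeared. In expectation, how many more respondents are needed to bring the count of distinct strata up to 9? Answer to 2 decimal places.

From k distinct to k+1 distinct takes on average 12/(12-k) respondents.
Only the k = 8 term is needed: E = 12/4 = 3.000.

3.00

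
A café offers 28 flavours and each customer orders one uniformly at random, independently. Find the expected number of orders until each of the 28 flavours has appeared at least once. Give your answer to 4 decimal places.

After k distinct flavours have appeared, the next order gives a new one with probability (28-k)/28, so the expected wait for the (k+1)-th is 28/(28-k).
E[T] = 28/28 + 28/27 + 28/26 + ... + 28/2 + 28/1 = 28·H_{28}.
H_{28} = 3.92717, so E[T] = 109.96079.

109.9608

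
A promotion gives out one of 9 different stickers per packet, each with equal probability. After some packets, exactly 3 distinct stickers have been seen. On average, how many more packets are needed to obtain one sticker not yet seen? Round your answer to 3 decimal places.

Each packet yields a new sticker with probability (9-3)/9 = 6/9, so the wait is geometric with mean 9/6.
E = 9/6 = 1.5000.

1.500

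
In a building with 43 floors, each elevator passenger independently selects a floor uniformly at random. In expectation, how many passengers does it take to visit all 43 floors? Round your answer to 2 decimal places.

187.05

The wait to go from k to k+1 distinct floors is geometric with mean 43/(43-k).
E[T] = 43/43 + 43/42 + 43/41 + ... + 43/2 + 43/1 = 43·H_{43}.
H_{43} = 4.350, so E[T] = 187.050.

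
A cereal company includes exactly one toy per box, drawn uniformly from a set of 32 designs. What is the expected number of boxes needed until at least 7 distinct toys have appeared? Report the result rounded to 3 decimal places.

7.761

Going from k to k+1 distinct takes a geometric number of boxes with mean 32/(32-k).
Sum over k = 0,...,6: E = 32/32 + 32/31 + 32/30 + ... + 32/27 + 32/26 = 7.7612.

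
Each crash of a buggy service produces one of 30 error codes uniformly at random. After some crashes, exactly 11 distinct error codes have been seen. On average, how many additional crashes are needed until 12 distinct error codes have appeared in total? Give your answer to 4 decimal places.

1.5789

The wait to go from k to k+1 distinct error codes is geometric with mean 30/(30-k).
Only the k = 11 term is needed: E = 30/19 = 1.57895.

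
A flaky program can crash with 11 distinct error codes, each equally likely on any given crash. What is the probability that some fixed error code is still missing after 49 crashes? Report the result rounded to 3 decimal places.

0.009

Each crash misses the fixed error code with probability (11-1)/11 = 10/11, independently.
P(still missing after 49) = (10/11)^49 = 0.0094.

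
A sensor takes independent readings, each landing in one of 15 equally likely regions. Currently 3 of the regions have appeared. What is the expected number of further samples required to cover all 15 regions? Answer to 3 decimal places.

With k distinct regions already seen, the next new one takes an expected 15/(15-k) samples.
Sum over k = 3,...,14: E = 15/12 + 15/11 + 15/10 + ... + 15/2 + 15/1 = 46.5482.

46.548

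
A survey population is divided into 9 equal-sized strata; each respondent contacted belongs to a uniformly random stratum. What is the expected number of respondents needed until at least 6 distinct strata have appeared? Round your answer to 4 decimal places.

Going from k to k+1 distinct takes a geometric number of respondents with mean 9/(9-k).
Sum over k = 0,...,5: E = 9/9 + 9/8 + 9/7 + 9/6 + 9/5 + 9/4 = 8.96071.

8.9607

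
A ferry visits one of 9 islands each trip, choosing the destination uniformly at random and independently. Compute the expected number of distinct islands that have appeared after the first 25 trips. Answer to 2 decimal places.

8.53

For each island, P(seen in 25 trips) = 1 - (8/9)^25 = 0.947.
By linearity of expectation, E[distinct seen] = 9·(1 - (8/9)^25) = 8.526.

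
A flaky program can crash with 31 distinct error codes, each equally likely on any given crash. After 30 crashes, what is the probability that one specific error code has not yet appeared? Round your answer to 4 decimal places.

0.3739

On each crash the fixed error code fails to appear with probability 30/31.
P(still missing after 30) = (30/31)^30 = 0.37393.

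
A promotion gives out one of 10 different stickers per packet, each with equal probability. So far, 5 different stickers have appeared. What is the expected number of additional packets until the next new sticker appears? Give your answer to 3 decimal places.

Each packet yields a new sticker with probability (10-5)/10 = 5/10, so the wait is geometric with mean 10/5.
E = 10/5 = 2.0000.

2.000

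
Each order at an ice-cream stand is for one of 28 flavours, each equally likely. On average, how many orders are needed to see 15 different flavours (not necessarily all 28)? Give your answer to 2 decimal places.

20.92

Going from k to k+1 distinct takes a geometric number of orders with mean 28/(28-k).
Sum over k = 0,...,14: E = 28/28 + 28/27 + 28/26 + ... + 28/15 + 28/14 = 20.917.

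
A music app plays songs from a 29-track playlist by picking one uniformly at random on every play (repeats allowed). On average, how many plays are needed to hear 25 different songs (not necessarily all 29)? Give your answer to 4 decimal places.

Going from k to k+1 distinct takes a geometric number of plays with mean 29/(29-k).
Sum over k = 0,...,24: E = 29/29 + 29/28 + 29/27 + ... + 29/6 + 29/5 = 54.47129.

54.4713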